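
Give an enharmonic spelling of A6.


Enharmonic notes sound the same pitch but are spelled with different letter names
A and Bbb name the same pitch class
= Bbb6


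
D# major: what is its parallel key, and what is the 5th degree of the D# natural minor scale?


Let's work it out.
Parallel keys share the same tonic but differ in mode
D# major → parallel is D# minor
D# natural minor scale: D# E# F# G# A# B C#
= D# minor; 5th degree = A#


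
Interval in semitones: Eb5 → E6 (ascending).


Working:
Absolute semitone position = octave×12 + chromatic position
Eb5: 5×12 + 3 = 63
E6: 6×12 + 4 = 76
Difference = 76 - 63 = 13
= 13 semitones


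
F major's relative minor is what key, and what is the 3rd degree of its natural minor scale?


Solution.
The relative minor shares the major's key signature and starts on its 6th degree
6th degree = a major 6th above the tonic; a major 6th above F is D
→ relative minor of F major is D minor
D natural minor scale: D E F G A Bb C
= D minor; 3rd degree = F


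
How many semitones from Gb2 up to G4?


Reasoning:
Absolute semitone position = octave×12 + chromatic position
Gb2: 2×12 + 6 = 30
G4: 4×12 + 7 = 55
Difference = 55 - 30 = 25
= 25 semitones


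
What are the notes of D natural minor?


Working:
Natural minor scale pattern: W-H-W-W-H-W-W (2-1-2-2-1-2-2 semitones)
Starting from D:
  D + 2 semitones → E
  E + 1 semitone → F
  F + 2 semitones → G
  G + 2 semitones → A
  A + 1 semitone → Bb
  Bb + 2 semitones → C
  C + 2 semitones → D
Scale = D E F G A Bb C


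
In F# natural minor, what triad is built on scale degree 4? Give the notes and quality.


F# natural minor scale: F# G# A B C# D E
Diatonic triad on degree 4 stacks scale notes 4, 6, 1: B D F#
B→D = 3 semitones; B→F# = 7 semitones → minor triad
= B D F# (minor)


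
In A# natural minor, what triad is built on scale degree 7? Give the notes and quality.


A# natural minor scale: A# B# C# D# E# F# G#
Diatonic triad on degree 7 stacks scale notes 7, 2, 4: G# B# D#
G#→B# = 4 semitones; G#→D# = 7 semitones → major triad
= G# B# D# (major)


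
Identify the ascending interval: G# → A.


Step by step:
Letter names: G → A spans 2 letter names → a 2nd
Semitones: G# → A = 1 half-step
A 2nd of 1 semitone is a minor 2nd
= minor 2nd


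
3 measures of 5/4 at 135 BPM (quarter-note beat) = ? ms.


Quarter-note beat duration = 60000 / 135 ms
Beats per measure (5/4) = 5
One measure = 5 × 60000 / 135 = 300000 / 135 ms
3 measures = 3 × 300000 / 135 = 900000 / 135
= 6666.7 ms


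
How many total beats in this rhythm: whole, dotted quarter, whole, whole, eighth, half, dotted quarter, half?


Step by step:
Beat values:
  whole = 4 beats
  dotted quarter = 1.5 beats
  whole = 4 beats
  whole = 4 beats
  eighth = 0.5 beats
  half = 2 beats
  dotted quarter = 1.5 beats
  half = 2 beats
Sum = 4 + 1.5 + 4 + 4 + 0.5 + 2 + 1.5 + 2
= 19.5 beats


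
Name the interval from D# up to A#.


Step by step:
Letter names: D → A spans 5 letter names → a 5th
Semitones: D# → A# = 7 half-steps
A 5th of 7 semitones is a perfect 5th
= perfect 5th


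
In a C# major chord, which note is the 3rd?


Working:
Major triad = root + major 3rd (4 semitones) + perfect 5th (7 semitones)
A triad on C# stacks thirds, so the chord tones use letter names C-E-G
Root: C#
Major 3rd above C#: E#
Perfect 5th above C#: G#
The 3rd = E#


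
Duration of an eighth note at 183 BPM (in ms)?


One quarter-note beat = 60000 / BPM = 60000 / 183 ms
Eighth note = 1/2 × quarter note
Duration = 1/2 × 60000 / 183 = 30000 / 183
= 163.9 ms


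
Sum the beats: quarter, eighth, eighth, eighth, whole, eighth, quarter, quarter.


Let's work it out.
Beat values:
  quarter = 1 beat
  eighth = 0.5 beats
  eighth = 0.5 beats
  eighth = 0.5 beats
  whole = 4 beats
  eighth = 0.5 beats
  quarter = 1 beat
  quarter = 1 beat
Sum = 1 + 0.5 + 0.5 + 0.5 + 4 + 0.5 + 1 + 1
= 9 beats


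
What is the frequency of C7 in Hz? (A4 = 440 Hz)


f = 440 × 2^(n/12) where n = semitones from A4
C7: 27 semitones from A4
f = 440 × 2^(27/12)
f = 2093.00 Hz


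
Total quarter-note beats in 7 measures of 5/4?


Let's work it out.
Time signature 5/4: the bottom number 4 means the quarter note gets one count
The top number 5 means 5 quarter-note beats per measure
Total = 5 × 7 measures
= 35 quarter-note beats


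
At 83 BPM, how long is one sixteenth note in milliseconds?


Let's work it out.
One quarter-note beat = 60000 / BPM = 60000 / 83 ms
Sixteenth note = 1/4 × quarter note
Duration = 1/4 × 60000 / 83 = 15000 / 83
= 180.7 ms


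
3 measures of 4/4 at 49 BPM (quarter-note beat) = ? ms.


Reasoning:
Quarter-note beat duration = 60000 / 49 ms
Beats per measure (4/4) = 4
One measure = 4 × 60000 / 49 = 240000 / 49 ms
3 measures = 3 × 240000 / 49 = 720000 / 49
= 14693.9 ms


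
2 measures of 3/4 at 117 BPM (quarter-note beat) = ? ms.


Quarter-note beat duration = 60000 / 117 ms
Beats per measure (3/4) = 3
One measure = 3 × 60000 / 117 = 180000 / 117 ms
2 measures = 2 × 180000 / 117 = 360000 / 117
= 3076.9 ms


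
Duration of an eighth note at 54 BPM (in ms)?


Working:
One quarter-note beat = 60000 / BPM = 60000 / 54 ms
Eighth note = 1/2 × quarter note
Duration = 1/2 × 60000 / 54 = 30000 / 54
= 555.6 ms


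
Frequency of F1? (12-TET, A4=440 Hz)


Working:
f = 440 × 2^(n/12) where n = semitones from A4
F1: -40 semitones from A4
f = 440 × 2^(-40/12)
f = 43.65 Hz


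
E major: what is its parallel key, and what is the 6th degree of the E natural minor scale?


Let's work it out.
Parallel keys share the same tonic but differ in mode
E major → parallel is E minor
E natural minor scale: E F# G A B C D
= E minor; 6th degree = C


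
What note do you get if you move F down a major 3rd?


major 3rd: 3 letter names, 4 semitones
Letter: F - 2 → D
Pitch: F - 4 semitones, spelled as a D → Db
= Db


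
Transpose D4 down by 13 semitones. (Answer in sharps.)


Let's work it out.
D4: chromatic position 2 in octave 4 → absolute = 4×12 + 2 = 50
Transpose down 13: 50 - 13 = 37
37 = 3×12 + 1 → C# in octave 3
Result = C#3


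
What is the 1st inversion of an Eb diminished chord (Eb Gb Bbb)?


Root position: Eb Gb Bbb
1st inversion: move root up an octave
Bass note: Gb
Notes (bottom to top) = Gb Bbb Eb


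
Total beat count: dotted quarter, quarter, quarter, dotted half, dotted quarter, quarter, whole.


Step by step:
Beat values:
  dotted quarter = 1.5 beats
  quarter = 1 beat
  quarter = 1 beat
  dotted half = 3 beats
  dotted quarter = 1.5 beats
  quarter = 1 beat
  whole = 4 beats
Sum = 1.5 + 1 + 1 + 3 + 1.5 + 1 + 4
= 13 beats


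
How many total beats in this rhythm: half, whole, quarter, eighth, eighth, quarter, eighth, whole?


Beat values:
  half = 2 beats
  whole = 4 beats
  quarter = 1 beat
  eighth = 0.5 beats
  eighth = 0.5 beats
  quarter = 1 beat
  eighth = 0.5 beats
  whole = 4 beats
Sum = 2 + 4 + 1 + 0.5 + 0.5 + 1 + 0.5 + 4
= 13.5 beats


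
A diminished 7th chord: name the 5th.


Reasoning:
Diminished 7th chord = root + minor 3rd + diminished 5th + diminished 7th
Seventh chords stack in thirds, so the letter names are A-C-E-G
Root: A
Minor 3rd above A: C
Diminished 5th above A: Eb
Diminished 7th above A: Gb
The 5th = Eb


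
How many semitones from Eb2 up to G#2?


Working:
Absolute semitone position = octave×12 + chromatic position
Eb2: 2×12 + 3 = 27
G#2: 2×12 + 8 = 32
Difference = 32 - 27 = 5
= 5 semitones


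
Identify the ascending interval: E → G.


Letter names: E → G spans 3 letter names → a 3rd
Semitones: E → G = 3 half-steps
A 3rd of 3 semitones is a minor 3rd
= minor 3rd


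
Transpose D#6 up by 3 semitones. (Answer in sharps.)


Solution.
D#6: chromatic position 3 in octave 6 → absolute = 6×12 + 3 = 75
Transpose up 3: 75 + 3 = 78
78 = 6×12 + 6 → F# in octave 6
Result = F#6


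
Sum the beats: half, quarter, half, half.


Step by step:
Beat values:
  half = 2 beats
  quarter = 1 beat
  half = 2 beats
  half = 2 beats
Sum = 2 + 1 + 2 + 2
= 7 beats


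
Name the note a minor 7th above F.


Reasoning:
A 7th spans 7 letter names, so from F we land on E
A minor 7th = 10 semitones above F
Spell E at that pitch: Eb
= Eb


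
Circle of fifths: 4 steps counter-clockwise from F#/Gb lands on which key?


Each counter-clockwise step moves down a perfect 5th (= up a perfect 4th)
From F#/Gb: F#/Gb → B → E → A → D
= D


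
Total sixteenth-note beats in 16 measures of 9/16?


Time signature 9/16: the bottom number 16 means the sixteenth note gets one count
The top number 9 means 9 sixteenth-note beats per measure
Total = 9 × 16 measures
= 144 sixteenth-note beats


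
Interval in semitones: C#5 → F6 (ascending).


Absolute semitone position = octave×12 + chromatic position
C#5: 5×12 + 1 = 61
F6: 6×12 + 5 = 77
Difference = 77 - 61 = 16
= 16 semitones


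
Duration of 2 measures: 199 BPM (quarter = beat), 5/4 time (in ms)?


Quarter-note beat duration = 60000 / 199 ms
Beats per measure (5/4) = 5
One measure = 5 × 60000 / 199 = 300000 / 199 ms
2 measures = 2 × 300000 / 199 = 600000 / 199
= 3015.1 ms


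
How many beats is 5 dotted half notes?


Base half note = 2 beats
Dot 1 adds half the previous value: +1
One dotted half = 2 + 1 = 3
5 of them = 5 × 3 = 15
= 15 beats


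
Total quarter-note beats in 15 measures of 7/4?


Step by step:
Time signature 7/4: the bottom number 4 means the quarter note gets one count
The top number 7 means 7 quarter-note beats per measure
Total = 7 × 15 measures
= 105 quarter-note beats


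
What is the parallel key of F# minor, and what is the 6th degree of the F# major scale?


Working:
Parallel keys share the same tonic but differ in mode
F# minor → parallel is F# major
F# major scale: F# G# A# B C# D# E#
= F# major; 6th degree = D#


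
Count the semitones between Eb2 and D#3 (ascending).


Let's work it out.
Absolute semitone position = octave×12 + chromatic position
Eb2: 2×12 + 3 = 27
D#3: 3×12 + 3 = 39
Difference = 39 - 27 = 12
= 12 semitones


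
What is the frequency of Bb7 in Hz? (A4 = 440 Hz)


Solution.
f = 440 × 2^(n/12) where n = semitones from A4
Bb7: 37 semitones from A4
f = 440 × 2^(37/12)
f = 3729.31 Hz


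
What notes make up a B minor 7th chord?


Minor 7th chord = root + minor 3rd + perfect 5th + minor 7th
Seventh chords stack in thirds, so the letter names are B-D-F-A
Root: B
Minor 3rd above B: D
Perfect 5th above B: F#
Minor 7th above B: A
Chord = B D F# A


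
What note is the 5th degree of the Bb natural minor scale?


Natural minor scale pattern: W-H-W-W-H-W-W (2-1-2-2-1-2-2 semitones)
Starting from Bb:
  Bb + 2 semitones → C
  C + 1 semitone → Db
  Db + 2 semitones → Eb
  Eb + 2 semitones → F
  F + 1 semitone → Gb
  Gb + 2 semitones → Ab
  Ab + 2 semitones → Bb
Scale: Bb C Db Eb F Gb Ab
Degree 5 = F


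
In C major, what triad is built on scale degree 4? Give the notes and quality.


Working:
C major scale: C D E F G A B
Diatonic triad on degree 4 stacks scale notes 4, 6, 1: F A C
F→A = 4 semitones; F→C = 7 semitones → major triad
= F A C (major)


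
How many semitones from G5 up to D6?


Absolute semitone position = octave×12 + chromatic position
G5: 5×12 + 7 = 67
D6: 6×12 + 2 = 74
Difference = 74 - 67 = 7
= 7 semitones


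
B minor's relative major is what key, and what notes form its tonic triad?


Reasoning:
The relative major shares the key signature and is a minor 3rd above the minor tonic
A minor 3rd above B is D
→ relative major of B minor is D major
Tonic triad of D major = root + major 3rd + perfect 5th = D F# A
= D major; triad = D F# A


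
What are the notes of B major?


Let's work it out.
Major scale pattern: W-W-H-W-W-W-H (2-2-1-2-2-2-1 semitones)
Starting from B:
  B + 2 semitones → C#
  C# + 2 semitones → D#
  D# + 1 semitone → E
  E + 2 semitones → F#
  F# + 2 semitones → G#
  G# + 2 semitones → A#
  A# + 1 semitone → B
Scale = B C# D# E F# G# A#


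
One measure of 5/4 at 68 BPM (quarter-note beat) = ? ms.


Reasoning:
Quarter-note beat duration = 60000 / 68 ms
Beats per measure (5/4) = 5
One measure = 5 × 60000 / 68 = 300000 / 68 ms
= 4411.8 ms


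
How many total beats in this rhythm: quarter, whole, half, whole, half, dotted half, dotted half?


Let's work it out.
Beat values:
  quarter = 1 beat
  whole = 4 beats
  half = 2 beats
  whole = 4 beats
  half = 2 beats
  dotted half = 3 beats
  dotted half = 3 beats
Sum = 1 + 4 + 2 + 4 + 2 + 3 + 3
= 19 beats


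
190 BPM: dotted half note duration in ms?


Let's work it out.
One quarter-note beat = 60000 / BPM = 60000 / 190 ms
Dotted half note = 3 × quarter note
Duration = 3 × 60000 / 190 = 180000 / 190
= 947.4 ms


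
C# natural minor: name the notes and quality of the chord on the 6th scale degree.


Solution.
C# natural minor scale: C# D# E F# G# A B
Diatonic triad on degree 6 stacks scale notes 6, 1, 3: A C# E
A→C# = 4 semitones; A→E = 7 semitones → major triad
= A C# E (major)


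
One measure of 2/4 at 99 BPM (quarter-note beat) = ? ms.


Quarter-note beat duration = 60000 / 99 ms
Beats per measure (2/4) = 2
One measure = 2 × 60000 / 99 = 120000 / 99 ms
= 1212.1 ms


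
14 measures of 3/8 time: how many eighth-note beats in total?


Time signature 3/8: the bottom number 8 means the eighth note gets one count
The top number 3 means 3 eighth-note beats per measure
Total = 3 × 14 measures
= 42 eighth-note beats


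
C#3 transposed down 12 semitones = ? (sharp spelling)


C#3: chromatic position 1 in octave 3 → absolute = 3×12 + 1 = 37
Transpose down 12: 37 - 12 = 25
25 = 2×12 + 1 → C# in octave 2
Result = C#2


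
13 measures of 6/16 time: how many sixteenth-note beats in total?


Reasoning:
Time signature 6/16: the bottom number 16 means the sixteenth note gets one count
The top number 6 means 6 sixteenth-note beats per measure
Total = 6 × 13 measures
= 78 sixteenth-note beats


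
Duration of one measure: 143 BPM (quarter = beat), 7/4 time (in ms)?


Working:
Quarter-note beat duration = 60000 / 143 ms
Beats per measure (7/4) = 7
One measure = 7 × 60000 / 143 = 420000 / 143 ms
= 2937.1 ms


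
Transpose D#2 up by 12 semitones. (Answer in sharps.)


Solution.
D#2: chromatic position 3 in octave 2 → absolute = 2×12 + 3 = 27
Transpose up 12: 27 + 12 = 39
39 = 3×12 + 3 → D# in octave 3
Result = D#3


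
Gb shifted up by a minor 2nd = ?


minor 2nd: 2 letter names, 1 semitones
Letter: G + 1 → A
Pitch: Gb + 1 semitones, spelled as an A → Abb
= Abb


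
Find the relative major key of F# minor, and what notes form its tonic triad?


The relative major shares the key signature and is a minor 3rd above the minor tonic
A minor 3rd above F# is A
→ relative major of F# minor is A major
Tonic triad of A major = root + major 3rd + perfect 5th = A C# E
= A major; triad = A C# E


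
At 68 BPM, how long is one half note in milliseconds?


Working:
One quarter-note beat = 60000 / BPM = 60000 / 68 ms
Half note = 2 × quarter note
Duration = 2 × 60000 / 68 = 120000 / 68
= 1764.7 ms


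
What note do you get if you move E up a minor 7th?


minor 7th: 7 letter names, 10 semitones
Letter: E + 6 → D
Pitch: E + 10 semitones, spelled as a D → D
= D


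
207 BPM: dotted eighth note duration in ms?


One quarter-note beat = 60000 / BPM = 60000 / 207 ms
Dotted eighth note = 3/4 × quarter note
Duration = 3/4 × 60000 / 207 = 45000 / 207
= 217.4 ms


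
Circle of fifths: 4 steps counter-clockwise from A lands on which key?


Solution.
Each counter-clockwise step moves down a perfect 5th (= up a perfect 4th)
From A: A → D → G → C → F
= F


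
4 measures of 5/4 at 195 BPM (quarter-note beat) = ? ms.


Quarter-note beat duration = 60000 / 195 ms
Beats per measure (5/4) = 5
One measure = 5 × 60000 / 195 = 300000 / 195 ms
4 measures = 4 × 300000 / 195 = 1200000 / 195
= 6153.8 ms


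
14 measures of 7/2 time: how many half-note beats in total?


Working:
Time signature 7/2: the bottom number 2 means the half note gets one count
The top number 7 means 7 half-note beats per measure
Total = 7 × 14 measures
= 98 half-note beats


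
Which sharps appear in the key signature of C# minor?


Sharp minor keys follow the circle of fifths: A(0), E(1), B(2), F#(3), C#(4), G#(5), D#(6), A#(7)
C# minor has 4 sharps
Order of sharps: F# C# G# D# A# E# B# → first 4: F#, C#, G#, D#
= F#, C#, G#, D#


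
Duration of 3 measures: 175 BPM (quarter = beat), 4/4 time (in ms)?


Reasoning:
Quarter-note beat duration = 60000 / 175 ms
Beats per measure (4/4) = 4
One measure = 4 × 60000 / 175 = 240000 / 175 ms
3 measures = 3 × 240000 / 175 = 720000 / 175
= 4114.3 ms


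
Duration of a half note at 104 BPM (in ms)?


Let's work it out.
One quarter-note beat = 60000 / BPM = 60000 / 104 ms
Half note = 2 × quarter note
Duration = 2 × 60000 / 104 = 120000 / 104
= 1153.8 ms


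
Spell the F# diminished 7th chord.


Working:
Diminished 7th chord = root + minor 3rd + diminished 5th + diminished 7th
Seventh chords stack in thirds, so the letter names are F-A-C-E
Root: F#
Minor 3rd above F#: A
Diminished 5th above F#: C
Diminished 7th above F#: Eb
Chord = F# A C Eb


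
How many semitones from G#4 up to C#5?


Solution.
Absolute semitone position = octave×12 + chromatic position
G#4: 4×12 + 8 = 56
C#5: 5×12 + 1 = 61
Difference = 61 - 56 = 5
= 5 semitones


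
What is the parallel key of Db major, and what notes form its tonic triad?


Reasoning:
Parallel keys share the same tonic but differ in mode
Db major → parallel is Db minor
Tonic triad of Db minor = Db Fb Ab
= Db minor; triad = Db Fb Ab


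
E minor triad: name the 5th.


Minor triad = root + minor 3rd (3 semitones) + perfect 5th (7 semitones)
A triad on E stacks thirds, so the chord tones use letter names E-G-B
Root: E
Minor 3rd above E: G
Perfect 5th above E: B
The 5th = B


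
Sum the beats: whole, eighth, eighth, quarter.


Beat values:
  whole = 4 beats
  eighth = 0.5 beats
  eighth = 0.5 beats
  quarter = 1 beat
Sum = 4 + 0.5 + 0.5 + 1
= 6 beats


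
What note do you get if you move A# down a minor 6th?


minor 6th: 6 letter names, 8 semitones
Letter: A - 5 → C
Pitch: A# - 8 semitones, spelled as a C → C##
= C##


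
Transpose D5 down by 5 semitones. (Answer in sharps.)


Let's work it out.
D5: chromatic position 2 in octave 5 → absolute = 5×12 + 2 = 62
Transpose down 5: 62 - 5 = 57
57 = 4×12 + 9 → A in octave 4
Result = A4


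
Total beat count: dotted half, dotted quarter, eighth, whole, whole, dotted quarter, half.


Beat values:
  dotted half = 3 beats
  dotted quarter = 1.5 beats
  eighth = 0.5 beats
  whole = 4 beats
  whole = 4 beats
  dotted quarter = 1.5 beats
  half = 2 beats
Sum = 3 + 1.5 + 0.5 + 4 + 4 + 1.5 + 2
= 16.5 beats


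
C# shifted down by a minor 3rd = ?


Step by step:
minor 3rd: 3 letter names, 3 semitones
Letter: C - 2 → A
Pitch: C# - 3 semitones, spelled as an A → A#
= A#


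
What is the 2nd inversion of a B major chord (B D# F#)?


Solution.
Root position: B D# F#
2nd inversion: move root and 3rd up an octave
Bass note: F#
Notes (bottom to top) = F# B D#


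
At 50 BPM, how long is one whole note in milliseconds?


One quarter-note beat = 60000 / BPM = 60000 / 50 ms
Whole note = 4 × quarter note
Duration = 4 × 60000 / 50 = 240000 / 50
= 4800.0 ms


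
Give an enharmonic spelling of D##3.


Let's work it out.
Enharmonic notes sound the same pitch but are spelled with different letter names
D## and E name the same pitch class
= E3


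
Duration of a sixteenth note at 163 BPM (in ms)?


One quarter-note beat = 60000 / BPM = 60000 / 163 ms
Sixteenth note = 1/4 × quarter note
Duration = 1/4 × 60000 / 163 = 15000 / 163
= 92.0 ms


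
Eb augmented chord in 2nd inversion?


Solution.
Root position: Eb G B
2nd inversion: move root and 3rd up an octave
Bass note: B
Notes (bottom to top) = B Eb G


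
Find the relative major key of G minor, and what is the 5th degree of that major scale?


Let's work it out.
The relative major shares the key signature and is a minor 3rd above the minor tonic
A minor 3rd above G is Bb
→ relative major of G minor is Bb major
Bb major scale: Bb C D Eb F G A
= Bb major; 5th degree = F


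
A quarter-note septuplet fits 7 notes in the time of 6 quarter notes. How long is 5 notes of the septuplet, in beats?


Working:
Septuplet: 7 notes occupy the space of 6 quarter notes
Space = 6 × 1 = 6 beats
Each septuplet note = 6 / 7 = 6/7 beats
5 notes = 5 × 6/7 = 30/7
= 30/7 beats


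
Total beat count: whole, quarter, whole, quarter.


Let's work it out.
Beat values:
  whole = 4 beats
  quarter = 1 beat
  whole = 4 beats
  quarter = 1 beat
Sum = 4 + 1 + 4 + 1
= 10 beats


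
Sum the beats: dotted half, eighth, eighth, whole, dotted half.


Step by step:
Beat values:
  dotted half = 3 beats
  eighth = 0.5 beats
  eighth = 0.5 beats
  whole = 4 beats
  dotted half = 3 beats
Sum = 3 + 0.5 + 0.5 + 4 + 3
= 11 beats


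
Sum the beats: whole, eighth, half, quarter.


Working:
Beat values:
  whole = 4 beats
  eighth = 0.5 beats
  half = 2 beats
  quarter = 1 beat
Sum = 4 + 0.5 + 2 + 1
= 7.5 beats


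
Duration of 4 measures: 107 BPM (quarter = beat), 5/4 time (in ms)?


Step by step:
Quarter-note beat duration = 60000 / 107 ms
Beats per measure (5/4) = 5
One measure = 5 × 60000 / 107 = 300000 / 107 ms
4 measures = 4 × 300000 / 107 = 1200000 / 107
= 11215.0 ms


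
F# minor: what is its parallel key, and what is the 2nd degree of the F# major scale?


Reasoning:
Parallel keys share the same tonic but differ in mode
F# minor → parallel is F# major
F# major scale: F# G# A# B C# D# E#
= F# major; 2nd degree = G#


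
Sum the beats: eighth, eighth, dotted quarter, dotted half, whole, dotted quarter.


Beat values:
  eighth = 0.5 beats
  eighth = 0.5 beats
  dotted quarter = 1.5 beats
  dotted half = 3 beats
  whole = 4 beats
  dotted quarter = 1.5 beats
Sum = 0.5 + 0.5 + 1.5 + 3 + 4 + 1.5
= 11 beats


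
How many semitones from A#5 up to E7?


Absolute semitone position = octave×12 + chromatic position
A#5: 5×12 + 10 = 70
E7: 7×12 + 4 = 88
Difference = 88 - 70 = 18
= 18 semitones


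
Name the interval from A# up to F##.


Step by step:
Letter names: A → F spans 6 letter names → a 6th
Semitones: A# → F## = 9 half-steps
A 6th of 9 semitones is a major 6th
= major 6th


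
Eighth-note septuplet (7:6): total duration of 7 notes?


Working:
Septuplet: 7 notes occupy the space of 6 eighth notes
Space = 6 × 1/2 = 3 beats
Each septuplet note = 3 / 7 = 3/7 beats
7 notes = 7 × 3/7 = 3
= 3 beats


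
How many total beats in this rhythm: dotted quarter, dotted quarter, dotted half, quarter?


Solution.
Beat values:
  dotted quarter = 1.5 beats
  dotted quarter = 1.5 beats
  dotted half = 3 beats
  quarter = 1 beat
Sum = 1.5 + 1.5 + 3 + 1
= 7 beats


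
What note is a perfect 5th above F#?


Working:
A 5th spans 5 letter names, so from F we land on C
A perfect 5th = 7 semitones above F#
Spell C at that pitch: C#
= C#


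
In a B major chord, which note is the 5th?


Working:
Major triad = root + major 3rd (4 semitones) + perfect 5th (7 semitones)
A triad on B stacks thirds, so the chord tones use letter names B-D-F
Root: B
Major 3rd above B: D#
Perfect 5th above B: F#
The 5th = F#


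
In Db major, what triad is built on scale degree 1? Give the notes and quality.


Db major scale: Db Eb F Gb Ab Bb C
Diatonic triad on degree 1 stacks scale notes 1, 3, 5: Db F Ab
Db→F = 4 semitones; Db→Ab = 7 semitones → major triad
= Db F Ab (major)


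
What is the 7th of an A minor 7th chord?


Step by step:
Minor 7th chord = root + minor 3rd + perfect 5th + minor 7th
Seventh chords stack in thirds, so the letter names are A-C-E-G
Root: A
Minor 3rd above A: C
Perfect 5th above A: E
Minor 7th above A: G
The 7th = G


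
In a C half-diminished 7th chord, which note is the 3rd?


Step by step:
Half-diminished 7th chord = root + minor 3rd + diminished 5th + minor 7th
Seventh chords stack in thirds, so the letter names are C-E-G-B
Root: C
Minor 3rd above C: Eb
Diminished 5th above C: Gb
Minor 7th above C: Bb
The 3rd = Eb


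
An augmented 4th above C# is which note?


Let's work it out.
A 4th spans 4 letter names, so from C we land on F
An augmented 4th = 6 semitones above C#
Spell F at that pitch: F##
= F##


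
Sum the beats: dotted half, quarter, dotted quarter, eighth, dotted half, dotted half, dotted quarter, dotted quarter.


Beat values:
  dotted half = 3 beats
  quarter = 1 beat
  dotted quarter = 1.5 beats
  eighth = 0.5 beats
  dotted half = 3 beats
  dotted half = 3 beats
  dotted quarter = 1.5 beats
  dotted quarter = 1.5 beats
Sum = 3 + 1 + 1.5 + 0.5 + 3 + 3 + 1.5 + 1.5
= 15 beats


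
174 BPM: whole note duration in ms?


Solution.
One quarter-note beat = 60000 / BPM = 60000 / 174 ms
Whole note = 4 × quarter note
Duration = 4 × 60000 / 174 = 240000 / 174
= 1379.3 ms


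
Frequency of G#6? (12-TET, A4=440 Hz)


f = 440 × 2^(n/12) where n = semitones from A4
G#6: 23 semitones from A4
f = 440 × 2^(23/12)
f = 1661.22 Hz


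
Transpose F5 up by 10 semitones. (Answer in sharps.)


Reasoning:
F5: chromatic position 5 in octave 5 → absolute = 5×12 + 5 = 65
Transpose up 10: 65 + 10 = 75
75 = 6×12 + 3 → D# in octave 6
Result = D#6


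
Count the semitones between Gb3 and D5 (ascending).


Working:
Absolute semitone position = octave×12 + chromatic position
Gb3: 3×12 + 6 = 42
D5: 5×12 + 2 = 62
Difference = 62 - 42 = 20
= 20 semitones


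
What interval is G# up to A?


Letter names: G → A spans 2 letter names → a 2nd
Semitones: G# → A = 1 half-step
A 2nd of 1 semitone is a minor 2nd
= minor 2nd


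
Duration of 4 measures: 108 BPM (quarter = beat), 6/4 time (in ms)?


Solution.
Quarter-note beat duration = 60000 / 108 ms
Beats per measure (6/4) = 6
One measure = 6 × 60000 / 108 = 360000 / 108 ms
4 measures = 4 × 360000 / 108 = 1440000 / 108
= 13333.3 ms


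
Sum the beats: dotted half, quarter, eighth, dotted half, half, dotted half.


Working:
Beat values:
  dotted half = 3 beats
  quarter = 1 beat
  eighth = 0.5 beats
  dotted half = 3 beats
  half = 2 beats
  dotted half = 3 beats
Sum = 3 + 1 + 0.5 + 3 + 2 + 3
= 12.5 beats


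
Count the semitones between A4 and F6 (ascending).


Absolute semitone position = octave×12 + chromatic position
A4: 4×12 + 9 = 57
F6: 6×12 + 5 = 77
Difference = 77 - 57 = 20
= 20 semitones


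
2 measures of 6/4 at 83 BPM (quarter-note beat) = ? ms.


Quarter-note beat duration = 60000 / 83 ms
Beats per measure (6/4) = 6
One measure = 6 × 60000 / 83 = 360000 / 83 ms
2 measures = 2 × 360000 / 83 = 720000 / 83
= 8674.7 ms


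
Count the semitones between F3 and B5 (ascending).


Absolute semitone position = octave×12 + chromatic position
F3: 3×12 + 5 = 41
B5: 5×12 + 11 = 71
Difference = 71 - 41 = 30
= 30 semitones


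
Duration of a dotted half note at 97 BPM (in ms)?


One quarter-note beat = 60000 / BPM = 60000 / 97 ms
Dotted half note = 3 × quarter note
Duration = 3 × 60000 / 97 = 180000 / 97
= 1855.7 ms


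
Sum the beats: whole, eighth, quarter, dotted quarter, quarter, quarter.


Step by step:
Beat values:
  whole = 4 beats
  eighth = 0.5 beats
  quarter = 1 beat
  dotted quarter = 1.5 beats
  quarter = 1 beat
  quarter = 1 beat
Sum = 4 + 0.5 + 1 + 1.5 + 1 + 1
= 9 beats


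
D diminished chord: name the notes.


Diminished triad = root + minor 3rd (3 semitones) + diminished 5th (6 semitones)
A triad on D stacks thirds, so the chord tones use letter names D-F-A
Root: D
Minor 3rd above D: F
Diminished 5th above D: Ab
Chord = D F Ab


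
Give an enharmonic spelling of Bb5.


Enharmonic notes sound the same pitch but are spelled with different letter names
Bb and A# name the same pitch class
= A#5


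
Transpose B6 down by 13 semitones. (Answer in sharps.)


Reasoning:
B6: chromatic position 11 in octave 6 → absolute = 6×12 + 11 = 83
Transpose down 13: 83 - 13 = 70
70 = 5×12 + 10 → A# in octave 5
Result = A#5


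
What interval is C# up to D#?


Reasoning:
Letter names: C → D spans 2 letter names → a 2nd
Semitones: C# → D# = 2 half-steps
A 2nd of 2 semitones is a major 2nd
= major 2nd


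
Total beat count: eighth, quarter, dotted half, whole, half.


Beat values:
  eighth = 0.5 beats
  quarter = 1 beat
  dotted half = 3 beats
  whole = 4 beats
  half = 2 beats
Sum = 0.5 + 1 + 3 + 4 + 2
= 10.5 beats


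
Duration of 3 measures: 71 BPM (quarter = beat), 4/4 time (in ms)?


Reasoning:
Quarter-note beat duration = 60000 / 71 ms
Beats per measure (4/4) = 4
One measure = 4 × 60000 / 71 = 240000 / 71 ms
3 measures = 3 × 240000 / 71 = 720000 / 71
= 10140.8 ms


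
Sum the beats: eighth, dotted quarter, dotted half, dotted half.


Reasoning:
Beat values:
  eighth = 0.5 beats
  dotted quarter = 1.5 beats
  dotted half = 3 beats
  dotted half = 3 beats
Sum = 0.5 + 1.5 + 3 + 3
= 8 beats


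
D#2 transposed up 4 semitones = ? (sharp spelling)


Working:
D#2: chromatic position 3 in octave 2 → absolute = 2×12 + 3 = 27
Transpose up 4: 27 + 4 = 31
31 = 2×12 + 7 → G in octave 2
Result = G2


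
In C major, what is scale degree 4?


Major scale pattern: W-W-H-W-W-W-H (2-2-1-2-2-2-1 semitones)
Starting from C:
  C + 2 semitones → D
  D + 2 semitones → E
  E + 1 semitone → F
  F + 2 semitones → G
  G + 2 semitones → A
  A + 2 semitones → B
  B + 1 semitone → C
Scale: C D E F G A B
Degree 4 = F


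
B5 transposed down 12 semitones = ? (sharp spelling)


Step by step:
B5: chromatic position 11 in octave 5 → absolute = 5×12 + 11 = 71
Transpose down 12: 71 - 12 = 59
59 = 4×12 + 11 → B in octave 4
Result = B4


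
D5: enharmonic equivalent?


Step by step:
Enharmonic notes sound the same pitch but are spelled with different letter names
D and C## name the same pitch class
= C##5


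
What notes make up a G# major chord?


Solution.
Major triad = root + major 3rd (4 semitones) + perfect 5th (7 semitones)
A triad on G# stacks thirds, so the chord tones use letter names G-B-D
Root: G#
Major 3rd above G#: B#
Perfect 5th above G#: D#
Chord = G# B# D#


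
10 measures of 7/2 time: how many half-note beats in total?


Let's work it out.
Time signature 7/2: the bottom number 2 means the half note gets one count
The top number 7 means 7 half-note beats per measure
Total = 7 × 10 measures
= 70 half-note beats


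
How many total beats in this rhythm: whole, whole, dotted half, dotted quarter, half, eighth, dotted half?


Solution.
Beat values:
  whole = 4 beats
  whole = 4 beats
  dotted half = 3 beats
  dotted quarter = 1.5 beats
  half = 2 beats
  eighth = 0.5 beats
  dotted half = 3 beats
Sum = 4 + 4 + 3 + 1.5 + 2 + 0.5 + 3
= 18 beats


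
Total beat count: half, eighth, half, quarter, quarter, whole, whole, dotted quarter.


Beat values:
  half = 2 beats
  eighth = 0.5 beats
  half = 2 beats
  quarter = 1 beat
  quarter = 1 beat
  whole = 4 beats
  whole = 4 beats
  dotted quarter = 1.5 beats
Sum = 2 + 0.5 + 2 + 1 + 1 + 4 + 4 + 1.5
= 16 beats


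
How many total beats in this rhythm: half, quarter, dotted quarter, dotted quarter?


Step by step:
Beat values:
  half = 2 beats
  quarter = 1 beat
  dotted quarter = 1.5 beats
  dotted quarter = 1.5 beats
Sum = 2 + 1 + 1.5 + 1.5
= 6 beats


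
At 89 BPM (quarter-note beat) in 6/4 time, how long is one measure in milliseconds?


Let's work it out.
Quarter-note beat duration = 60000 / 89 ms
Beats per measure (6/4) = 6
One measure = 6 × 60000 / 89 = 360000 / 89 ms
= 4044.9 ms


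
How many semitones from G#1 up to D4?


Absolute semitone position = octave×12 + chromatic position
G#1: 1×12 + 8 = 20
D4: 4×12 + 2 = 50
Difference = 50 - 20 = 30
= 30 semitones


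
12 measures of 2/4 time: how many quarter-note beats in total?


Reasoning:
Time signature 2/4: the bottom number 4 means the quarter note gets one count
The top number 2 means 2 quarter-note beats per measure
Total = 2 × 12 measures
= 24 quarter-note beats


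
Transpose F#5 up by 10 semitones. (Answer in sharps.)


Step by step:
F#5: chromatic position 6 in octave 5 → absolute = 5×12 + 6 = 66
Transpose up 10: 66 + 10 = 76
76 = 6×12 + 4 → E in octave 6
Result = E6


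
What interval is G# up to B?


Solution.
Letter names: G → B spans 3 letter names → a 3rd
Semitones: G# → B = 3 half-steps
A 3rd of 3 semitones is a minor 3rd
= minor 3rd


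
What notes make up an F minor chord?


Let's work it out.
Minor triad = root + minor 3rd (3 semitones) + perfect 5th (7 semitones)
A triad on F stacks thirds, so the chord tones use letter names F-A-C
Root: F
Minor 3rd above F: Ab
Perfect 5th above F: C
Chord = F Ab C


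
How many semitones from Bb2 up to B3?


Absolute semitone position = octave×12 + chromatic position
Bb2: 2×12 + 10 = 34
B3: 3×12 + 11 = 47
Difference = 47 - 34 = 13
= 13 semitones


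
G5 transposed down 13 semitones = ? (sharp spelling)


G5: chromatic position 7 in octave 5 → absolute = 5×12 + 7 = 67
Transpose down 13: 67 - 13 = 54
54 = 4×12 + 6 → F# in octave 4
Result = F#4


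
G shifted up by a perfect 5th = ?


Let's work it out.
perfect 5th: 5 letter names, 7 semitones
Letter: G + 4 → D
Pitch: G + 7 semitones, spelled as a D → D
= D


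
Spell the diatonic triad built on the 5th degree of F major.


Solution.
F major scale: F G A Bb C D E
Diatonic triad on degree 5 stacks scale notes 5, 7, 2: C E G
C→E = 4 semitones; C→G = 7 semitones → major triad
= C E G (major)


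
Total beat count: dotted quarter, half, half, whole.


Beat values:
  dotted quarter = 1.5 beats
  half = 2 beats
  half = 2 beats
  whole = 4 beats
Sum = 1.5 + 2 + 2 + 4
= 9.5 beats


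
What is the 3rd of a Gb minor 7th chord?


Reasoning:
Minor 7th chord = root + minor 3rd + perfect 5th + minor 7th
Seventh chords stack in thirds, so the letter names are G-B-D-F
Root: Gb
Minor 3rd above Gb: Bbb
Perfect 5th above Gb: Db
Minor 7th above Gb: Fb
The 3rd = Bbb


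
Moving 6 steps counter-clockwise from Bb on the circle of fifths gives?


Step by step:
Each counter-clockwise step moves down a perfect 5th (= up a perfect 4th)
From Bb: Bb → Eb → Ab → Db → F#/Gb → B → E
= E


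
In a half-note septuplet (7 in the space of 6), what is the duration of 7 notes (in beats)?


Reasoning:
Septuplet: 7 notes occupy the space of 6 half notes
Space = 6 × 2 = 12 beats
Each septuplet note = 12 / 7 = 12/7 beats
7 notes = 7 × 12/7 = 12
= 12 beats


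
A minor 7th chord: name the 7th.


Working:
Minor 7th chord = root + minor 3rd + perfect 5th + minor 7th
Seventh chords stack in thirds, so the letter names are A-C-E-G
Root: A
Minor 3rd above A: C
Perfect 5th above A: E
Minor 7th above A: G
The 7th = G


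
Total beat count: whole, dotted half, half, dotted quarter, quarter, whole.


Beat values:
  whole = 4 beats
  dotted half = 3 beats
  half = 2 beats
  dotted quarter = 1.5 beats
  quarter = 1 beat
  whole = 4 beats
Sum = 4 + 3 + 2 + 1.5 + 1 + 4
= 15.5 beats


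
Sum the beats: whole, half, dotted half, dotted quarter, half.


Solution.
Beat values:
  whole = 4 beats
  half = 2 beats
  dotted half = 3 beats
  dotted quarter = 1.5 beats
  half = 2 beats
Sum = 4 + 2 + 3 + 1.5 + 2
= 12.5 beats


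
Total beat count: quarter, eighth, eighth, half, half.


Solution.
Beat values:
  quarter = 1 beat
  eighth = 0.5 beats
  eighth = 0.5 beats
  half = 2 beats
  half = 2 beats
Sum = 1 + 0.5 + 0.5 + 2 + 2
= 6 beats


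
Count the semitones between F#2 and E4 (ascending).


Let's work it out.
Absolute semitone position = octave×12 + chromatic position
F#2: 2×12 + 6 = 30
E4: 4×12 + 4 = 52
Difference = 52 - 30 = 22
= 22 semitones


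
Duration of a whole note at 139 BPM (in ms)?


Step by step:
One quarter-note beat = 60000 / BPM = 60000 / 139 ms
Whole note = 4 × quarter note
Duration = 4 × 60000 / 139 = 240000 / 139
= 1726.6 ms


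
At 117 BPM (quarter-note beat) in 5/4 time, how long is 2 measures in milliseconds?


Quarter-note beat duration = 60000 / 117 ms
Beats per measure (5/4) = 5
One measure = 5 × 60000 / 117 = 300000 / 117 ms
2 measures = 2 × 300000 / 117 = 600000 / 117
= 5128.2 ms


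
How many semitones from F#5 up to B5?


Solution.
Absolute semitone position = octave×12 + chromatic position
F#5: 5×12 + 6 = 66
B5: 5×12 + 11 = 71
Difference = 71 - 66 = 5
= 5 semitones


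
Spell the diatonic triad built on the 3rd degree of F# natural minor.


F# natural minor scale: F# G# A B C# D E
Diatonic triad on degree 3 stacks scale notes 3, 5, 7: A C# E
A→C# = 4 semitones; A→E = 7 semitones → major triad
= A C# E (major)


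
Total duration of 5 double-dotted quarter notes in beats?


Solution.
Base quarter note = 1 beat
Dot 1 adds half the previous value: +1/2
Dot 2 adds half the previous value: +1/4
One double-dotted quarter = 1 + 1/2 + 1/4 = 7/4
5 of them = 5 × 7/4 = 35/4
= 35/4 beats


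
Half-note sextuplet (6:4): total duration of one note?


Working:
Sextuplet: 6 notes occupy the space of 4 half notes
Space = 4 × 2 = 8 beats
Each sextuplet note = 8 / 6 = 4/3 beats
= 4/3 beats


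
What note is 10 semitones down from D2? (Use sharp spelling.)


D2: chromatic position 2 in octave 2 → absolute = 2×12 + 2 = 26
Transpose down 10: 26 - 10 = 16
16 = 1×12 + 4 → E in octave 1
Result = E1


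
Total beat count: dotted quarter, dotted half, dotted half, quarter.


Reasoning:
Beat values:
  dotted quarter = 1.5 beats
  dotted half = 3 beats
  dotted half = 3 beats
  quarter = 1 beat
Sum = 1.5 + 3 + 3 + 1
= 8.5 beats


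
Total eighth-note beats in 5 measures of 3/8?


Step by step:
Time signature 3/8: the bottom number 8 means the eighth note gets one count
The top number 3 means 3 eighth-note beats per measure
Total = 3 × 5 measures
= 15 eighth-note beats


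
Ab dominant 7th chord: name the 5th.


Let's work it out.
Dominant 7th chord = root + major 3rd + perfect 5th + minor 7th
Seventh chords stack in thirds, so the letter names are A-C-E-G
Root: Ab
Major 3rd above Ab: C
Perfect 5th above Ab: Eb
Minor 7th above Ab: Gb
The 5th = Eb


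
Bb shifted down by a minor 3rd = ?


Solution.
minor 3rd: 3 letter names, 3 semitones
Letter: B - 2 → G
Pitch: Bb - 3 semitones, spelled as a G → G
= G


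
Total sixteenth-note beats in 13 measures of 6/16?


Reasoning:
Time signature 6/16: the bottom number 16 means the sixteenth note gets one count
The top number 6 means 6 sixteenth-note beats per measure
Total = 6 × 13 measures
= 78 sixteenth-note beats


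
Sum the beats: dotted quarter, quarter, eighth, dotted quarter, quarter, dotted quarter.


Solution.
Beat values:
  dotted quarter = 1.5 beats
  quarter = 1 beat
  eighth = 0.5 beats
  dotted quarter = 1.5 beats
  quarter = 1 beat
  dotted quarter = 1.5 beats
Sum = 1.5 + 1 + 0.5 + 1.5 + 1 + 1.5
= 7 beats


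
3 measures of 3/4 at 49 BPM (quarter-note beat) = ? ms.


Working:
Quarter-note beat duration = 60000 / 49 ms
Beats per measure (3/4) = 3
One measure = 3 × 60000 / 49 = 180000 / 49 ms
3 measures = 3 × 180000 / 49 = 540000 / 49
= 11020.4 ms


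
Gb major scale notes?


Let's work it out.
Major scale pattern: W-W-H-W-W-W-H (2-2-1-2-2-2-1 semitones)
Starting from Gb:
  Gb + 2 semitones → Ab
  Ab + 2 semitones → Bb
  Bb + 1 semitone → Cb
  Cb + 2 semitones → Db
  Db + 2 semitones → Eb
  Eb + 2 semitones → F
  F + 1 semitone → Gb
Scale = Gb Ab Bb Cb Db Eb F
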